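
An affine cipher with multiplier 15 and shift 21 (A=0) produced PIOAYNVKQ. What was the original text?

The inverse of 15 mod 26 is 7, since 15·7=105≡1. Apply D(y)=7·(y−21) mod 26:
P(15): 7·(15−21)=-42≡10 → K
I(8): 7·(8−21)=-91≡13 → N
O(14): 7·(14−21)=-49≡3 → D
A(0): 7·(0−21)=-147≡9 → J
Y(24): 7·(24−21)=21 → V
N(13): 7·(13−21)=-56≡22 → W
V(21): 7·(21−21)=0 → A
K(10): 7·(10−21)=-77≡1 → B
Q(16): 7·(16−21)=-35≡17 → R

KNDJVWABR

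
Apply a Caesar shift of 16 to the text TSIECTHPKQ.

JIYUSJXFAG

T(19): 19+16=35≡9 → J
S(18): 18+16=34≡8 → I
I(8): 8+16=24 → Y
E(4): 4+16=20 → U
C(2): 2+16=18 → S
T(19): 19+16=35≡9 → J
H(7): 7+16=23 → X
P(15): 15+16=31≡5 → F
K(10): 10+16=26≡0 → A
Q(16): 16+16=32≡6 → G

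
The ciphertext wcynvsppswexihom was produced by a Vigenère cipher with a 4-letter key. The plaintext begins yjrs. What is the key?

Subtract each crib letter from the matching ciphertext letter (mod 26):
w(22)−y(24)=-2≡24 → y
c(2)−j(9)=-7≡19 → t
y(24)−r(17)=7 → h
n(13)−s(18)=-5≡21 → v

ythv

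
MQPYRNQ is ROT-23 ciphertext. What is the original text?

PTSBUQT

M(12): 12−23=-11≡15 → P
Q(16): 16−23=-7≡19 → T
P(15): 15−23=-8≡18 → S
Y(24): 24−23=1 → B
R(17): 17−23=-6≡20 → U
N(13): 13−23=-10≡16 → Q
Q(16): 16−23=-7≡19 → T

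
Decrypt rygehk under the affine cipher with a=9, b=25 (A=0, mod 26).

cxvpyh

The inverse of 9 mod 26 is 3, since 9·3=27≡1. Apply D(y)=3·(y−25) mod 26:
r(17): 3·(17−25)=-24≡2 → c
y(24): 3·(24−25)=-3≡23 → x
g(6): 3·(6−25)=-57≡21 → v
e(4): 3·(4−25)=-63≡15 → p
h(7): 3·(7−25)=-54≡24 → y
k(10): 3·(10−25)=-45≡7 → h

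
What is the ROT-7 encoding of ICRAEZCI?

PJYHLGJP

I(8): 8+7=15 → P
C(2): 2+7=9 → J
R(17): 17+7=24 → Y
A(0): 0+7=7 → H
E(4): 4+7=11 → L
Z(25): 25+7=32≡6 → G
C(2): 2+7=9 → J
I(8): 8+7=15 → P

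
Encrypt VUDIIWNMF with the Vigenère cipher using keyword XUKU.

Repeat the key across the message: XUKUXUKUX
V(21)+X(23): 44≡18 → S
U(20)+U(20): 40≡14 → O
D(3)+K(10): 13 → N
I(8)+U(20): 28≡2 → C
I(8)+X(23): 31≡5 → F
W(22)+U(20): 42≡16 → Q
N(13)+K(10): 23 → X
M(12)+U(20): 32≡6 → G
F(5)+X(23): 28≡2 → C

SONCFQXGC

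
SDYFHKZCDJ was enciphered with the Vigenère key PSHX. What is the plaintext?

DLRISSSFOR

Repeat the key across the ciphertext: PSHXPSHXPS
S(18)−P(15): 3 → D
D(3)−S(18): -15≡11 → L
Y(24)−H(7): 17 → R
F(5)−X(23): -18≡8 → I
H(7)−P(15): -8≡18 → S
K(10)−S(18): -8≡18 → S
Z(25)−H(7): 18 → S
C(2)−X(23): -21≡5 → F
D(3)−P(15): -12≡14 → O
J(9)−S(18): -9≡17 → R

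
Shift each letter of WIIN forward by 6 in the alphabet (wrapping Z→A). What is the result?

W(22): 22+6=28≡2 → C
I(8): 8+6=14 → O
I(8): 8+6=14 → O
N(13): 13+6=19 → T

COOT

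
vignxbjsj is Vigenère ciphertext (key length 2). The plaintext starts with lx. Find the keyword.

Subtract each crib letter from the matching ciphertext letter (mod 26):
v(21)−l(11)=10 → k
i(8)−x(23)=-15≡11 → l

kl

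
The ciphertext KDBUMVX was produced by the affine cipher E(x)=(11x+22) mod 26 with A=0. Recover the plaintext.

GDROSHT

The inverse of 11 mod 26 is 19, since 11·19=209≡1. Apply D(y)=19·(y−22) mod 26:
K(10): 19·(10−22)=-228≡6 → G
D(3): 19·(3−22)=-361≡3 → D
B(1): 19·(1−22)=-399≡17 → R
U(20): 19·(20−22)=-38≡14 → O
M(12): 19·(12−22)=-190≡18 → S
V(21): 19·(21−22)=-19≡7 → H
X(23): 19·(23−22)=19 → T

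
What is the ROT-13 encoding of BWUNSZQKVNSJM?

OJHAFMDXIAFWZ

B(1): 1+13=14 → O
W(22): 22+13=35≡9 → J
U(20): 20+13=33≡7 → H
N(13): 13+13=26≡0 → A
S(18): 18+13=31≡5 → F
Z(25): 25+13=38≡12 → M
Q(16): 16+13=29≡3 → D
K(10): 10+13=23 → X
V(21): 21+13=34≡8 → I
N(13): 13+13=26≡0 → A
S(18): 18+13=31≡5 → F
J(9): 9+13=22 → W
M(12): 12+13=25 → Z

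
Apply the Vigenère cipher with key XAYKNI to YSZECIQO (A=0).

Repeat the key across the message: XAYKNIXA
Y(24)+X(23): 47≡21 → V
S(18)+A(0): 18 → S
Z(25)+Y(24): 49≡23 → X
E(4)+K(10): 14 → O
C(2)+N(13): 15 → P
I(8)+I(8): 16 → Q
Q(16)+X(23): 39≡13 → N
O(14)+A(0): 14 → O

VSXOPQNO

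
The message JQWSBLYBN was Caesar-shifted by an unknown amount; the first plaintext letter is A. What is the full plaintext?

From the crib: J(9)−A(0)=9, so the shift is 9.
Subtract 9 from each ciphertext letter:
J(9): 9−9=0 → A
Q(16): 16−9=7 → H
W(22): 22−9=13 → N
S(18): 18−9=9 → J
B(1): 1−9=-8≡18 → S
L(11): 11−9=2 → C
Y(24): 24−9=15 → P
B(1): 1−9=-8≡18 → S
N(13): 13−9=4 → E

AHNJSCPSE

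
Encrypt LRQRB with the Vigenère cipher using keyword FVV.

Repeat the key across the message: FVVFV
L(11)+F(5): 16 → Q
R(17)+V(21): 38≡12 → M
Q(16)+V(21): 37≡11 → L
R(17)+F(5): 22 → W
B(1)+V(21): 22 → W

QMLWW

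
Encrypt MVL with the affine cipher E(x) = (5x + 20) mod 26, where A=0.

CVX

M(12): 5·12+20=80≡2 → C
V(21): 5·21+20=125≡21 → V
L(11): 5·11+20=75≡23 → X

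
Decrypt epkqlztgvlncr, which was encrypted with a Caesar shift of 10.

e(4): 4−10=-6≡20 → u
p(15): 15−10=5 → f
k(10): 10−10=0 → a
q(16): 16−10=6 → g
l(11): 11−10=1 → b
z(25): 25−10=15 → p
t(19): 19−10=9 → j
g(6): 6−10=-4≡22 → w
v(21): 21−10=11 → l
l(11): 11−10=1 → b
n(13): 13−10=3 → d
c(2): 2−10=-8≡18 → s
r(17): 17−10=7 → h

ufagbpjwlbdsh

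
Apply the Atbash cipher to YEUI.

Y(24) → B(1)
E(4) → V(21)
U(20) → F(5)
I(8) → R(17)

BVFR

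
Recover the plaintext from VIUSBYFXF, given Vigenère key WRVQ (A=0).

Repeat the key across the ciphertext: WRVQWRVQW
V(21)−W(22): -1≡25 → Z
I(8)−R(17): -9≡17 → R
U(20)−V(21): -1≡25 → Z
S(18)−Q(16): 2 → C
B(1)−W(22): -21≡5 → F
Y(24)−R(17): 7 → H
F(5)−V(21): -16≡10 → K
X(23)−Q(16): 7 → H
F(5)−W(22): -17≡9 → J

ZRZCFHKHJ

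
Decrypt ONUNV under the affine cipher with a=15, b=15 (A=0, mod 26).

TMJMQ

The inverse of 15 mod 26 is 7, since 15·7=105≡1. Apply D(y)=7·(y−15) mod 26:
O(14): 7·(14−15)=-7≡19 → T
N(13): 7·(13−15)=-14≡12 → M
U(20): 7·(20−15)=35≡9 → J
N(13): 7·(13−15)=-14≡12 → M
V(21): 7·(21−15)=42≡16 → Q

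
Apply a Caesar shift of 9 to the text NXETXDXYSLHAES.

N(13): 13+9=22 → W
X(23): 23+9=32≡6 → G
E(4): 4+9=13 → N
T(19): 19+9=28≡2 → C
X(23): 23+9=32≡6 → G
D(3): 3+9=12 → M
X(23): 23+9=32≡6 → G
Y(24): 24+9=33≡7 → H
S(18): 18+9=27≡1 → B
L(11): 11+9=20 → U
H(7): 7+9=16 → Q
A(0): 0+9=9 → J
E(4): 4+9=13 → N
S(18): 18+9=27≡1 → B

WGNCGMGHBUQJNB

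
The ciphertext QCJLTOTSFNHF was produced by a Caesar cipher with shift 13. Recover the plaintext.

Q(16): 16−13=3 → D
C(2): 2−13=-11≡15 → P
J(9): 9−13=-4≡22 → W
L(11): 11−13=-2≡24 → Y
T(19): 19−13=6 → G
O(14): 14−13=1 → B
T(19): 19−13=6 → G
S(18): 18−13=5 → F
F(5): 5−13=-8≡18 → S
N(13): 13−13=0 → A
H(7): 7−13=-6≡20 → U
F(5): 5−13=-8≡18 → S

DPWYGBGFSAUS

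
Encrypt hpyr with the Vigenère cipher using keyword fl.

Repeat the key across the message: flfl
h(7)+f(5): 12 → m
p(15)+l(11): 26≡0 → a
y(24)+f(5): 29≡3 → d
r(17)+l(11): 28≡2 → c

madc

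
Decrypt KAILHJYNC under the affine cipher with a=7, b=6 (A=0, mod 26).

IOEXPTKBS

The inverse of 7 mod 26 is 15, since 7·15=105≡1. Apply D(y)=15·(y−6) mod 26:
K(10): 15·(10−6)=60≡8 → I
A(0): 15·(0−6)=-90≡14 → O
I(8): 15·(8−6)=30≡4 → E
L(11): 15·(11−6)=75≡23 → X
H(7): 15·(7−6)=15 → P
J(9): 15·(9−6)=45≡19 → T
Y(24): 15·(24−6)=270≡10 → K
N(13): 15·(13−6)=105≡1 → B
C(2): 15·(2−6)=-60≡18 → S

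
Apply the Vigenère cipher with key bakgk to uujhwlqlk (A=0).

Repeat the key across the message: bakgkbakg
u(20)+b(1): 21 → v
u(20)+a(0): 20 → u
j(9)+k(10): 19 → t
h(7)+g(6): 13 → n
w(22)+k(10): 32≡6 → g
l(11)+b(1): 12 → m
q(16)+a(0): 16 → q
l(11)+k(10): 21 → v
k(10)+g(6): 16 → q

vutngmqvq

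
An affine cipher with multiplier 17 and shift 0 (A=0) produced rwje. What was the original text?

bmzo

The inverse of 17 mod 26 is 23, since 17·23=391≡1. Apply D(y)=23·(y−0) mod 26:
r(17): 23·(17−0)=391≡1 → b
w(22): 23·(22−0)=506≡12 → m
j(9): 23·(9−0)=207≡25 → z
e(4): 23·(4−0)=92≡14 → o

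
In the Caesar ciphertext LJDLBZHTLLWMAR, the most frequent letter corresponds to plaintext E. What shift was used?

The most frequent ciphertext letter is L (appears 4 times).
L is position 11; E is position 4.
Shift = 7.

7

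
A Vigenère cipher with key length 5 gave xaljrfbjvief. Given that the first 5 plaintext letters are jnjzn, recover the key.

oncke

Subtract each crib letter from the matching ciphertext letter (mod 26):
x(23)−j(9)=14 → o
a(0)−n(13)=-13≡13 → n
l(11)−j(9)=2 → c
j(9)−z(25)=-16≡10 → k
r(17)−n(13)=4 → e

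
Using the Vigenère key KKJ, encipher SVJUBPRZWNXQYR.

CFSELYBJFXHZIB

Repeat the key across the message: KKJKKJKKJKKJKK
S(18)+K(10): 28≡2 → C
V(21)+K(10): 31≡5 → F
J(9)+J(9): 18 → S
U(20)+K(10): 30≡4 → E
B(1)+K(10): 11 → L
P(15)+J(9): 24 → Y
R(17)+K(10): 27≡1 → B
Z(25)+K(10): 35≡9 → J
W(22)+J(9): 31≡5 → F
N(13)+K(10): 23 → X
X(23)+K(10): 33≡7 → H
Q(16)+J(9): 25 → Z
Y(24)+K(10): 34≡8 → I
R(17)+K(10): 27≡1 → B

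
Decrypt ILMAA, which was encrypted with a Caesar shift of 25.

I(8): 8−25=-17≡9 → J
L(11): 11−25=-14≡12 → M
M(12): 12−25=-13≡13 → N
A(0): 0−25=-25≡1 → B
A(0): 0−25=-25≡1 → B

JMNBB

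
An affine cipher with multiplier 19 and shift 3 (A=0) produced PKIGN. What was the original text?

The inverse of 19 mod 26 is 11, since 19·11=209≡1. Apply D(y)=11·(y−3) mod 26:
P(15): 11·(15−3)=132≡2 → C
K(10): 11·(10−3)=77≡25 → Z
I(8): 11·(8−3)=55≡3 → D
G(6): 11·(6−3)=33≡7 → H
N(13): 11·(13−3)=110≡6 → G

CZDHG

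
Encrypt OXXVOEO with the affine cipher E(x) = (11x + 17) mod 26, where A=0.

O(14): 11·14+17=171≡15 → P
X(23): 11·23+17=270≡10 → K
X(23): 11·23+17=270≡10 → K
V(21): 11·21+17=248≡14 → O
O(14): 11·14+17=171≡15 → P
E(4): 11·4+17=61≡9 → J
O(14): 11·14+17=171≡15 → P

PKKOPJP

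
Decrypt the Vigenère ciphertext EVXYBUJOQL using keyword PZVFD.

PWCTYFKTLI

Repeat the key across the ciphertext: PZVFDPZVFD
E(4)−P(15): -11≡15 → P
V(21)−Z(25): -4≡22 → W
X(23)−V(21): 2 → C
Y(24)−F(5): 19 → T
B(1)−D(3): -2≡24 → Y
U(20)−P(15): 5 → F
J(9)−Z(25): -16≡10 → K
O(14)−V(21): -7≡19 → T
Q(16)−F(5): 11 → L
L(11)−D(3): 8 → I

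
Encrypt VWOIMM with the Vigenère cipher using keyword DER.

Repeat the key across the message: DERDER
V(21)+D(3): 24 → Y
W(22)+E(4): 26≡0 → A
O(14)+R(17): 31≡5 → F
I(8)+D(3): 11 → L
M(12)+E(4): 16 → Q
M(12)+R(17): 29≡3 → D

YAFLQD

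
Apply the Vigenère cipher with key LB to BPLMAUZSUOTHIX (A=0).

Repeat the key across the message: LBLBLBLBLBLBLB
B(1)+L(11): 12 → M
P(15)+B(1): 16 → Q
L(11)+L(11): 22 → W
M(12)+B(1): 13 → N
A(0)+L(11): 11 → L
U(20)+B(1): 21 → V
Z(25)+L(11): 36≡10 → K
S(18)+B(1): 19 → T
U(20)+L(11): 31≡5 → F
O(14)+B(1): 15 → P
T(19)+L(11): 30≡4 → E
H(7)+B(1): 8 → I
I(8)+L(11): 19 → T
X(23)+B(1): 24 → Y

MQWNLVKTFPEITY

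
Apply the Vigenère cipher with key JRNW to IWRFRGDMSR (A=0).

Repeat the key across the message: JRNWJRNWJR
I(8)+J(9): 17 → R
W(22)+R(17): 39≡13 → N
R(17)+N(13): 30≡4 → E
F(5)+W(22): 27≡1 → B
R(17)+J(9): 26≡0 → A
G(6)+R(17): 23 → X
D(3)+N(13): 16 → Q
M(12)+W(22): 34≡8 → I
S(18)+J(9): 27≡1 → B
R(17)+R(17): 34≡8 → I

RNEBAXQIBI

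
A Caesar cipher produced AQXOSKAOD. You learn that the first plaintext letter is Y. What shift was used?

2

From the crib: A(0)−Y(24)=-24≡2, so the shift is 2.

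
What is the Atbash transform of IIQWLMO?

I(8) → R(17)
I(8) → R(17)
Q(16) → J(9)
W(22) → D(3)
L(11) → O(14)
M(12) → N(13)
O(14) → L(11)

RRJDONL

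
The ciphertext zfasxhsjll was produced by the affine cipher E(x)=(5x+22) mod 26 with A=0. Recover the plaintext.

lhguvxundd

The inverse of 5 mod 26 is 21, since 5·21=105≡1. Apply D(y)=21·(y−22) mod 26:
z(25): 21·(25−22)=63≡11 → l
f(5): 21·(5−22)=-357≡7 → h
a(0): 21·(0−22)=-462≡6 → g
s(18): 21·(18−22)=-84≡20 → u
x(23): 21·(23−22)=21 → v
h(7): 21·(7−22)=-315≡23 → x
s(18): 21·(18−22)=-84≡20 → u
j(9): 21·(9−22)=-273≡13 → n
l(11): 21·(11−22)=-231≡3 → d
l(11): 21·(11−22)=-231≡3 → d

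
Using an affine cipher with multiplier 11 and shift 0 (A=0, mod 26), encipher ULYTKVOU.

MREBGXYM

U(20): 11·20+0=220≡12 → M
L(11): 11·11+0=121≡17 → R
Y(24): 11·24+0=264≡4 → E
T(19): 11·19+0=209≡1 → B
K(10): 11·10+0=110≡6 → G
V(21): 11·21+0=231≡23 → X
O(14): 11·14+0=154≡24 → Y
U(20): 11·20+0=220≡12 → M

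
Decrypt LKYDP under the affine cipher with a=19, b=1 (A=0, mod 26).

The inverse of 19 mod 26 is 11, since 19·11=209≡1. Apply D(y)=11·(y−1) mod 26:
L(11): 11·(11−1)=110≡6 → G
K(10): 11·(10−1)=99≡21 → V
Y(24): 11·(24−1)=253≡19 → T
D(3): 11·(3−1)=22 → W
P(15): 11·(15−1)=154≡24 → Y

GVTWY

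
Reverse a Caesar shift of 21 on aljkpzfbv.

a(0): 0−21=-21≡5 → f
l(11): 11−21=-10≡16 → q
j(9): 9−21=-12≡14 → o
k(10): 10−21=-11≡15 → p
p(15): 15−21=-6≡20 → u
z(25): 25−21=4 → e
f(5): 5−21=-16≡10 → k
b(1): 1−21=-20≡6 → g
v(21): 21−21=0 → a

fqopuekga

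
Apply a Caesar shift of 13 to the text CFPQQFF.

C(2): 2+13=15 → P
F(5): 5+13=18 → S
P(15): 15+13=28≡2 → C
Q(16): 16+13=29≡3 → D
Q(16): 16+13=29≡3 → D
F(5): 5+13=18 → S
F(5): 5+13=18 → S

PSCDDSS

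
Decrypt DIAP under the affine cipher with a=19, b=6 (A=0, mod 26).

TWMV

The inverse of 19 mod 26 is 11, since 19·11=209≡1. Apply D(y)=11·(y−6) mod 26:
D(3): 11·(3−6)=-33≡19 → T
I(8): 11·(8−6)=22 → W
A(0): 11·(0−6)=-66≡12 → M
P(15): 11·(15−6)=99≡21 → V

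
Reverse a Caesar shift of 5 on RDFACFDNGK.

R(17): 17−5=12 → M
D(3): 3−5=-2≡24 → Y
F(5): 5−5=0 → A
A(0): 0−5=-5≡21 → V
C(2): 2−5=-3≡23 → X
F(5): 5−5=0 → A
D(3): 3−5=-2≡24 → Y
N(13): 13−5=8 → I
G(6): 6−5=1 → B
K(10): 10−5=5 → F

MYAVXAYIBF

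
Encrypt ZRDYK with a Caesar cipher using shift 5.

EWIDP

Z(25): 25+5=30≡4 → E
R(17): 17+5=22 → W
D(3): 3+5=8 → I
Y(24): 24+5=29≡3 → D
K(10): 10+5=15 → P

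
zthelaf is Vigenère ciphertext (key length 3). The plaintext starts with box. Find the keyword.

yfk

Subtract each crib letter from the matching ciphertext letter (mod 26):
z(25)−b(1)=24 → y
t(19)−o(14)=5 → f
h(7)−x(23)=-16≡10 → k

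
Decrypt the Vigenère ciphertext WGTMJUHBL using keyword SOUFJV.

Repeat the key across the ciphertext: SOUFJVSOU
W(22)−S(18): 4 → E
G(6)−O(14): -8≡18 → S
T(19)−U(20): -1≡25 → Z
M(12)−F(5): 7 → H
J(9)−J(9): 0 → A
U(20)−V(21): -1≡25 → Z
H(7)−S(18): -11≡15 → P
B(1)−O(14): -13≡13 → N
L(11)−U(20): -9≡17 → R

ESZHAZPNR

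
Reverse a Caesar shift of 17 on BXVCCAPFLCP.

KGELLJYOULY

B(1): 1−17=-16≡10 → K
X(23): 23−17=6 → G
V(21): 21−17=4 → E
C(2): 2−17=-15≡11 → L
C(2): 2−17=-15≡11 → L
A(0): 0−17=-17≡9 → J
P(15): 15−17=-2≡24 → Y
F(5): 5−17=-12≡14 → O
L(11): 11−17=-6≡20 → U
C(2): 2−17=-15≡11 → L
P(15): 15−17=-2≡24 → Y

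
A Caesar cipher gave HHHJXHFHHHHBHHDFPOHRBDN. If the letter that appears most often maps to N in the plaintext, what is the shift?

The most frequent ciphertext letter is H (appears 11 times).
H is position 7; N is position 13.
Shift = -6≡20.

20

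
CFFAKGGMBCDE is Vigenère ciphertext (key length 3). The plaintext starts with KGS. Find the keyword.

Subtract each crib letter from the matching ciphertext letter (mod 26):
C(2)−K(10)=-8≡18 → S
F(5)−G(6)=-1≡25 → Z
F(5)−S(18)=-13≡13 → N

SZN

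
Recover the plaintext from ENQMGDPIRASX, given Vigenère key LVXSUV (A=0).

TSTUMIENUIYC

Repeat the key across the ciphertext: LVXSUVLVXSUV
E(4)−L(11): -7≡19 → T
N(13)−V(21): -8≡18 → S
Q(16)−X(23): -7≡19 → T
M(12)−S(18): -6≡20 → U
G(6)−U(20): -14≡12 → M
D(3)−V(21): -18≡8 → I
P(15)−L(11): 4 → E
I(8)−V(21): -13≡13 → N
R(17)−X(23): -6≡20 → U
A(0)−S(18): -18≡8 → I
S(18)−U(20): -2≡24 → Y
X(23)−V(21): 2 → C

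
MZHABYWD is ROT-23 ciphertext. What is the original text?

M(12): 12−23=-11≡15 → P
Z(25): 25−23=2 → C
H(7): 7−23=-16≡10 → K
A(0): 0−23=-23≡3 → D
B(1): 1−23=-22≡4 → E
Y(24): 24−23=1 → B
W(22): 22−23=-1≡25 → Z
D(3): 3−23=-20≡6 → G

PCKDEBZG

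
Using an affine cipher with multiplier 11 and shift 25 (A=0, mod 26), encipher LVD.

QWG

L(11): 11·11+25=146≡16 → Q
V(21): 11·21+25=256≡22 → W
D(3): 11·3+25=58≡6 → G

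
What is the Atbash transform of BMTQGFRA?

YNGJTUIZ

B(1) → Y(24)
M(12) → N(13)
T(19) → G(6)
Q(16) → J(9)
G(6) → T(19)
F(5) → U(20)
R(17) → I(8)
A(0) → Z(25)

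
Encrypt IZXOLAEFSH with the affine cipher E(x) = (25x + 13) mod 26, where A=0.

FOQZCNJIVG

I(8): 25·8+13=213≡5 → F
Z(25): 25·25+13=638≡14 → O
X(23): 25·23+13=588≡16 → Q
O(14): 25·14+13=363≡25 → Z
L(11): 25·11+13=288≡2 → C
A(0): 25·0+13=13 → N
E(4): 25·4+13=113≡9 → J
F(5): 25·5+13=138≡8 → I
S(18): 25·18+13=463≡21 → V
H(7): 25·7+13=188≡6 → G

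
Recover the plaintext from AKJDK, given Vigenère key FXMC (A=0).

VNXBF

Repeat the key across the ciphertext: FXMCF
A(0)−F(5): -5≡21 → V
K(10)−X(23): -13≡13 → N
J(9)−M(12): -3≡23 → X
D(3)−C(2): 1 → B
K(10)−F(5): 5 → F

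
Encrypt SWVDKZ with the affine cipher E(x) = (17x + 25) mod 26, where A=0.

TJSYNI

S(18): 17·18+25=331≡19 → T
W(22): 17·22+25=399≡9 → J
V(21): 17·21+25=382≡18 → S
D(3): 17·3+25=76≡24 → Y
K(10): 17·10+25=195≡13 → N
Z(25): 17·25+25=450≡8 → I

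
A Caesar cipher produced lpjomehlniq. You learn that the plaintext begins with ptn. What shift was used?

22

From the crib: l(11)−p(15)=-4≡22, so the shift is 22.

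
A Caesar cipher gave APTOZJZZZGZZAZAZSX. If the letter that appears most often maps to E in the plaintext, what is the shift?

21

The most frequent ciphertext letter is Z (appears 8 times).
Z is position 25; E is position 4.
Shift = 21.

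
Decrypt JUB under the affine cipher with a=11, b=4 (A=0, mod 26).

RSV

The inverse of 11 mod 26 is 19, since 11·19=209≡1. Apply D(y)=19·(y−4) mod 26:
J(9): 19·(9−4)=95≡17 → R
U(20): 19·(20−4)=304≡18 → S
B(1): 19·(1−4)=-57≡21 → V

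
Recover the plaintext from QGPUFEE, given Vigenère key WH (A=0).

UZTNJXI

Repeat the key across the ciphertext: WHWHWHW
Q(16)−W(22): -6≡20 → U
G(6)−H(7): -1≡25 → Z
P(15)−W(22): -7≡19 → T
U(20)−H(7): 13 → N
F(5)−W(22): -17≡9 → J
E(4)−H(7): -3≡23 → X
E(4)−W(22): -18≡8 → I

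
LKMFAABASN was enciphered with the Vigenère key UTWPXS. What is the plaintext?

RRQQDIHHWY

Repeat the key across the ciphertext: UTWPXSUTWP
L(11)−U(20): -9≡17 → R
K(10)−T(19): -9≡17 → R
M(12)−W(22): -10≡16 → Q
F(5)−P(15): -10≡16 → Q
A(0)−X(23): -23≡3 → D
A(0)−S(18): -18≡8 → I
B(1)−U(20): -19≡7 → H
A(0)−T(19): -19≡7 → H
S(18)−W(22): -4≡22 → W
N(13)−P(15): -2≡24 → Y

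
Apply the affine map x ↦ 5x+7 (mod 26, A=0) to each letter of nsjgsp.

n(13): 5·13+7=72≡20 → u
s(18): 5·18+7=97≡19 → t
j(9): 5·9+7=52≡0 → a
g(6): 5·6+7=37≡11 → l
s(18): 5·18+7=97≡19 → t
p(15): 5·15+7=82≡4 → e

utalte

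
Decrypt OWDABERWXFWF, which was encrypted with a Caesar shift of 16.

YGNKLOBGHPGP

O(14): 14−16=-2≡24 → Y
W(22): 22−16=6 → G
D(3): 3−16=-13≡13 → N
A(0): 0−16=-16≡10 → K
B(1): 1−16=-15≡11 → L
E(4): 4−16=-12≡14 → O
R(17): 17−16=1 → B
W(22): 22−16=6 → G
X(23): 23−16=7 → H
F(5): 5−16=-11≡15 → P
W(22): 22−16=6 → G
F(5): 5−16=-11≡15 → P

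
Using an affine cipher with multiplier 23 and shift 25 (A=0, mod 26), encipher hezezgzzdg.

h(7): 23·7+25=186≡4 → e
e(4): 23·4+25=117≡13 → n
z(25): 23·25+25=600≡2 → c
e(4): 23·4+25=117≡13 → n
z(25): 23·25+25=600≡2 → c
g(6): 23·6+25=163≡7 → h
z(25): 23·25+25=600≡2 → c
z(25): 23·25+25=600≡2 → c
d(3): 23·3+25=94≡16 → q
g(6): 23·6+25=163≡7 → h

encnchccqh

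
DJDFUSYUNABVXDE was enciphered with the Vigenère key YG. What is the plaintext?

FDFZWMAOPUDPZXG

Repeat the key across the ciphertext: YGYGYGYGYGYGYGY
D(3)−Y(24): -21≡5 → F
J(9)−G(6): 3 → D
D(3)−Y(24): -21≡5 → F
F(5)−G(6): -1≡25 → Z
U(20)−Y(24): -4≡22 → W
S(18)−G(6): 12 → M
Y(24)−Y(24): 0 → A
U(20)−G(6): 14 → O
N(13)−Y(24): -11≡15 → P
A(0)−G(6): -6≡20 → U
B(1)−Y(24): -23≡3 → D
V(21)−G(6): 15 → P
X(23)−Y(24): -1≡25 → Z
D(3)−G(6): -3≡23 → X
E(4)−Y(24): -20≡6 → G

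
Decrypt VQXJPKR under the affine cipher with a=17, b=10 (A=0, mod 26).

The inverse of 17 mod 26 is 23, since 17·23=391≡1. Apply D(y)=23·(y−10) mod 26:
V(21): 23·(21−10)=253≡19 → T
Q(16): 23·(16−10)=138≡8 → I
X(23): 23·(23−10)=299≡13 → N
J(9): 23·(9−10)=-23≡3 → D
P(15): 23·(15−10)=115≡11 → L
K(10): 23·(10−10)=0 → A
R(17): 23·(17−10)=161≡5 → F

TINDLAF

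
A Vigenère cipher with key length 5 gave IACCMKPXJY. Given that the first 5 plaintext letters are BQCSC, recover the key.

Subtract each crib letter from the matching ciphertext letter (mod 26):
I(8)−B(1)=7 → H
A(0)−Q(16)=-16≡10 → K
C(2)−C(2)=0 → A
C(2)−S(18)=-16≡10 → K
M(12)−C(2)=10 → K

HKAKK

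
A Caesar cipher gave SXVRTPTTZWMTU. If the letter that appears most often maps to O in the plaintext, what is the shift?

The most frequent ciphertext letter is T (appears 4 times).
T is position 19; O is position 14.
Shift = 5.

5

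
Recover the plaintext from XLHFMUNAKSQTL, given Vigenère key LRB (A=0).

Repeat the key across the ciphertext: LRBLRBLRBLRBL
X(23)−L(11): 12 → M
L(11)−R(17): -6≡20 → U
H(7)−B(1): 6 → G
F(5)−L(11): -6≡20 → U
M(12)−R(17): -5≡21 → V
U(20)−B(1): 19 → T
N(13)−L(11): 2 → C
A(0)−R(17): -17≡9 → J
K(10)−B(1): 9 → J
S(18)−L(11): 7 → H
Q(16)−R(17): -1≡25 → Z
T(19)−B(1): 18 → S
L(11)−L(11): 0 → A

MUGUVTCJJHZSA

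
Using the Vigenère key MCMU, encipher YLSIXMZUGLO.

KNECJOLOSNA

Repeat the key across the message: MCMUMCMUMCM
Y(24)+M(12): 36≡10 → K
L(11)+C(2): 13 → N
S(18)+M(12): 30≡4 → E
I(8)+U(20): 28≡2 → C
X(23)+M(12): 35≡9 → J
M(12)+C(2): 14 → O
Z(25)+M(12): 37≡11 → L
U(20)+U(20): 40≡14 → O
G(6)+M(12): 18 → S
L(11)+C(2): 13 → N
O(14)+M(12): 26≡0 → A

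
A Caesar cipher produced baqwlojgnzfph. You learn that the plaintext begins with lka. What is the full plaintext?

From the crib: b(1)−l(11)=-10≡16, so the shift is 16.
Subtract 16 from each ciphertext letter:
b(1): 1−16=-15≡11 → l
a(0): 0−16=-16≡10 → k
q(16): 16−16=0 → a
w(22): 22−16=6 → g
l(11): 11−16=-5≡21 → v
o(14): 14−16=-2≡24 → y
j(9): 9−16=-7≡19 → t
g(6): 6−16=-10≡16 → q
n(13): 13−16=-3≡23 → x
z(25): 25−16=9 → j
f(5): 5−16=-11≡15 → p
p(15): 15−16=-1≡25 → z
h(7): 7−16=-9≡17 → r

lkagvytqxjpzr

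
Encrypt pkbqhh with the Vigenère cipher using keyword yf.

Repeat the key across the message: yfyfyf
p(15)+y(24): 39≡13 → n
k(10)+f(5): 15 → p
b(1)+y(24): 25 → z
q(16)+f(5): 21 → v
h(7)+y(24): 31≡5 → f
h(7)+f(5): 12 → m

npzvfm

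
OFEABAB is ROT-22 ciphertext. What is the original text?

O(14): 14−22=-8≡18 → S
F(5): 5−22=-17≡9 → J
E(4): 4−22=-18≡8 → I
A(0): 0−22=-22≡4 → E
B(1): 1−22=-21≡5 → F
A(0): 0−22=-22≡4 → E
B(1): 1−22=-21≡5 → F

SJIEFEF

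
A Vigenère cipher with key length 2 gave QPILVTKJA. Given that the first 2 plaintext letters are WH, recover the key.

Subtract each crib letter from the matching ciphertext letter (mod 26):
Q(16)−W(22)=-6≡20 → U
P(15)−H(7)=8 → I

UI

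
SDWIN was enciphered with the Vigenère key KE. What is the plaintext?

Repeat the key across the ciphertext: KEKEK
S(18)−K(10): 8 → I
D(3)−E(4): -1≡25 → Z
W(22)−K(10): 12 → M
I(8)−E(4): 4 → E
N(13)−K(10): 3 → D

IZMED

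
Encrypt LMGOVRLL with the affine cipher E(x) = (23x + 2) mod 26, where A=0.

VSKMRDVV

L(11): 23·11+2=255≡21 → V
M(12): 23·12+2=278≡18 → S
G(6): 23·6+2=140≡10 → K
O(14): 23·14+2=324≡12 → M
V(21): 23·21+2=485≡17 → R
R(17): 23·17+2=393≡3 → D
L(11): 23·11+2=255≡21 → V
L(11): 23·11+2=255≡21 → V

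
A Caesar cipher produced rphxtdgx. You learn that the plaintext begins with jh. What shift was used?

From the crib: r(17)−j(9)=8, so the shift is 8.

8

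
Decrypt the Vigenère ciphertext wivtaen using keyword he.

peoptag

Repeat the key across the ciphertext: heheheh
w(22)−h(7): 15 → p
i(8)−e(4): 4 → e
v(21)−h(7): 14 → o
t(19)−e(4): 15 → p
a(0)−h(7): -7≡19 → t
e(4)−e(4): 0 → a
n(13)−h(7): 6 → g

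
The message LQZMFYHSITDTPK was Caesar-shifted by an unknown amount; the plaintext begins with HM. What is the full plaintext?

HMVIBUDOEPZPLG

From the crib: L(11)−H(7)=4, so the shift is 4.
Subtract 4 from each ciphertext letter:
L(11): 11−4=7 → H
Q(16): 16−4=12 → M
Z(25): 25−4=21 → V
M(12): 12−4=8 → I
F(5): 5−4=1 → B
Y(24): 24−4=20 → U
H(7): 7−4=3 → D
S(18): 18−4=14 → O
I(8): 8−4=4 → E
T(19): 19−4=15 → P
D(3): 3−4=-1≡25 → Z
T(19): 19−4=15 → P
P(15): 15−4=11 → L
K(10): 10−4=6 → G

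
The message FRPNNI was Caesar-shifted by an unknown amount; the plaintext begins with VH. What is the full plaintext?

From the crib: F(5)−V(21)=-16≡10, so the shift is 10.
Subtract 10 from each ciphertext letter:
F(5): 5−10=-5≡21 → V
R(17): 17−10=7 → H
P(15): 15−10=5 → F
N(13): 13−10=3 → D
N(13): 13−10=3 → D
I(8): 8−10=-2≡24 → Y

VHFDDY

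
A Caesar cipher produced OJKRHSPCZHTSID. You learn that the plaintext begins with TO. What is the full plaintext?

From the crib: O(14)−T(19)=-5≡21, so the shift is 21.
Subtract 21 from each ciphertext letter:
O(14): 14−21=-7≡19 → T
J(9): 9−21=-12≡14 → O
K(10): 10−21=-11≡15 → P
R(17): 17−21=-4≡22 → W
H(7): 7−21=-14≡12 → M
S(18): 18−21=-3≡23 → X
P(15): 15−21=-6≡20 → U
C(2): 2−21=-19≡7 → H
Z(25): 25−21=4 → E
H(7): 7−21=-14≡12 → M
T(19): 19−21=-2≡24 → Y
S(18): 18−21=-3≡23 → X
I(8): 8−21=-13≡13 → N
D(3): 3−21=-18≡8 → I

TOPWMXUHEMYXNI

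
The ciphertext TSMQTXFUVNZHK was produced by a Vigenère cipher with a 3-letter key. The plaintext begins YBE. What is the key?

Subtract each crib letter from the matching ciphertext letter (mod 26):
T(19)−Y(24)=-5≡21 → V
S(18)−B(1)=17 → R
M(12)−E(4)=8 → I

VRI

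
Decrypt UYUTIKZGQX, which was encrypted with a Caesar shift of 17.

U(20): 20−17=3 → D
Y(24): 24−17=7 → H
U(20): 20−17=3 → D
T(19): 19−17=2 → C
I(8): 8−17=-9≡17 → R
K(10): 10−17=-7≡19 → T
Z(25): 25−17=8 → I
G(6): 6−17=-11≡15 → P
Q(16): 16−17=-1≡25 → Z
X(23): 23−17=6 → G

DHDCRTIPZG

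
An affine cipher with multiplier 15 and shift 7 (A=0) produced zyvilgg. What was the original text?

The inverse of 15 mod 26 is 7, since 15·7=105≡1. Apply D(y)=7·(y−7) mod 26:
z(25): 7·(25−7)=126≡22 → w
y(24): 7·(24−7)=119≡15 → p
v(21): 7·(21−7)=98≡20 → u
i(8): 7·(8−7)=7 → h
l(11): 7·(11−7)=28≡2 → c
g(6): 7·(6−7)=-7≡19 → t
g(6): 7·(6−7)=-7≡19 → t

wpuhctt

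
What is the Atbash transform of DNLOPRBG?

D(3) → W(22)
N(13) → M(12)
L(11) → O(14)
O(14) → L(11)
P(15) → K(10)
R(17) → I(8)
B(1) → Y(24)
G(6) → T(19)

WMOLKIYT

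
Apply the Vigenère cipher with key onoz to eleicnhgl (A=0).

Repeat the key across the message: onozonozo
e(4)+o(14): 18 → s
l(11)+n(13): 24 → y
e(4)+o(14): 18 → s
i(8)+z(25): 33≡7 → h
c(2)+o(14): 16 → q
n(13)+n(13): 26≡0 → a
h(7)+o(14): 21 → v
g(6)+z(25): 31≡5 → f
l(11)+o(14): 25 → z

syshqavfz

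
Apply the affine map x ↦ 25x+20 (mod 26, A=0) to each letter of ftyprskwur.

pbwfdckyad

f(5): 25·5+20=145≡15 → p
t(19): 25·19+20=495≡1 → b
y(24): 25·24+20=620≡22 → w
p(15): 25·15+20=395≡5 → f
r(17): 25·17+20=445≡3 → d
s(18): 25·18+20=470≡2 → c
k(10): 25·10+20=270≡10 → k
w(22): 25·22+20=570≡24 → y
u(20): 25·20+20=520≡0 → a
r(17): 25·17+20=445≡3 → d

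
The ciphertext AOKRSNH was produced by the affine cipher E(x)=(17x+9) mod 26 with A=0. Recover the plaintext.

The inverse of 17 mod 26 is 23, since 17·23=391≡1. Apply D(y)=23·(y−9) mod 26:
A(0): 23·(0−9)=-207≡1 → B
O(14): 23·(14−9)=115≡11 → L
K(10): 23·(10−9)=23 → X
R(17): 23·(17−9)=184≡2 → C
S(18): 23·(18−9)=207≡25 → Z
N(13): 23·(13−9)=92≡14 → O
H(7): 23·(7−9)=-46≡6 → G

BLXCZOG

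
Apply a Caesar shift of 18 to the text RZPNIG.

R(17): 17+18=35≡9 → J
Z(25): 25+18=43≡17 → R
P(15): 15+18=33≡7 → H
N(13): 13+18=31≡5 → F
I(8): 8+18=26≡0 → A
G(6): 6+18=24 → Y

JRHFAY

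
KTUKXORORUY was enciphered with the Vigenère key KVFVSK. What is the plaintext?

Repeat the key across the ciphertext: KVFVSKKVFVS
K(10)−K(10): 0 → A
T(19)−V(21): -2≡24 → Y
U(20)−F(5): 15 → P
K(10)−V(21): -11≡15 → P
X(23)−S(18): 5 → F
O(14)−K(10): 4 → E
R(17)−K(10): 7 → H
O(14)−V(21): -7≡19 → T
R(17)−F(5): 12 → M
U(20)−V(21): -1≡25 → Z
Y(24)−S(18): 6 → G

AYPPFEHTMZG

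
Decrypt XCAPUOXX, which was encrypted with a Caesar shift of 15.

X(23): 23−15=8 → I
C(2): 2−15=-13≡13 → N
A(0): 0−15=-15≡11 → L
P(15): 15−15=0 → A
U(20): 20−15=5 → F
O(14): 14−15=-1≡25 → Z
X(23): 23−15=8 → I
X(23): 23−15=8 → I

INLAFZII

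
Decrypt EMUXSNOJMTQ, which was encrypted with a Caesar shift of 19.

E(4): 4−19=-15≡11 → L
M(12): 12−19=-7≡19 → T
U(20): 20−19=1 → B
X(23): 23−19=4 → E
S(18): 18−19=-1≡25 → Z
N(13): 13−19=-6≡20 → U
O(14): 14−19=-5≡21 → V
J(9): 9−19=-10≡16 → Q
M(12): 12−19=-7≡19 → T
T(19): 19−19=0 → A
Q(16): 16−19=-3≡23 → X

LTBEZUVQTAX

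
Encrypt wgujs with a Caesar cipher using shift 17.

w(22): 22+17=39≡13 → n
g(6): 6+17=23 → x
u(20): 20+17=37≡11 → l
j(9): 9+17=26≡0 → a
s(18): 18+17=35≡9 → j

nxlaj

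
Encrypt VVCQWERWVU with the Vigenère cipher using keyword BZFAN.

Repeat the key across the message: BZFANBZFAN
V(21)+B(1): 22 → W
V(21)+Z(25): 46≡20 → U
C(2)+F(5): 7 → H
Q(16)+A(0): 16 → Q
W(22)+N(13): 35≡9 → J
E(4)+B(1): 5 → F
R(17)+Z(25): 42≡16 → Q
W(22)+F(5): 27≡1 → B
V(21)+A(0): 21 → V
U(20)+N(13): 33≡7 → H

WUHQJFQBVH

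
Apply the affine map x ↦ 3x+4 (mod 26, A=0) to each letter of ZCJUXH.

Z(25): 3·25+4=79≡1 → B
C(2): 3·2+4=10 → K
J(9): 3·9+4=31≡5 → F
U(20): 3·20+4=64≡12 → M
X(23): 3·23+4=73≡21 → V
H(7): 3·7+4=25 → Z

BKFMVZ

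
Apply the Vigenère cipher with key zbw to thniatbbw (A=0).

sijhbpacs

Repeat the key across the message: zbwzbwzbw
t(19)+z(25): 44≡18 → s
h(7)+b(1): 8 → i
n(13)+w(22): 35≡9 → j
i(8)+z(25): 33≡7 → h
a(0)+b(1): 1 → b
t(19)+w(22): 41≡15 → p
b(1)+z(25): 26≡0 → a
b(1)+b(1): 2 → c
w(22)+w(22): 44≡18 → s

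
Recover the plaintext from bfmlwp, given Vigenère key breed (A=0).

aoihto

Repeat the key across the ciphertext: breedb
b(1)−b(1): 0 → a
f(5)−r(17): -12≡14 → o
m(12)−e(4): 8 → i
l(11)−e(4): 7 → h
w(22)−d(3): 19 → t
p(15)−b(1): 14 → o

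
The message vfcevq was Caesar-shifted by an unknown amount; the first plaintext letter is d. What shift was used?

18

From the crib: v(21)−d(3)=18, so the shift is 18.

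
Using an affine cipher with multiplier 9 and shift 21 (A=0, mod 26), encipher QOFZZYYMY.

Q(16): 9·16+21=165≡9 → J
O(14): 9·14+21=147≡17 → R
F(5): 9·5+21=66≡14 → O
Z(25): 9·25+21=246≡12 → M
Z(25): 9·25+21=246≡12 → M
Y(24): 9·24+21=237≡3 → D
Y(24): 9·24+21=237≡3 → D
M(12): 9·12+21=129≡25 → Z
Y(24): 9·24+21=237≡3 → D

JROMMDDZD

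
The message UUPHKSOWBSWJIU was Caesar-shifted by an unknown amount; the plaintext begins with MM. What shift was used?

From the crib: U(20)−M(12)=8, so the shift is 8.

8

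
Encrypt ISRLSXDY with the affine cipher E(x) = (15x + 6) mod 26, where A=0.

WQBPQNZC

I(8): 15·8+6=126≡22 → W
S(18): 15·18+6=276≡16 → Q
R(17): 15·17+6=261≡1 → B
L(11): 15·11+6=171≡15 → P
S(18): 15·18+6=276≡16 → Q
X(23): 15·23+6=351≡13 → N
D(3): 15·3+6=51≡25 → Z
Y(24): 15·24+6=366≡2 → C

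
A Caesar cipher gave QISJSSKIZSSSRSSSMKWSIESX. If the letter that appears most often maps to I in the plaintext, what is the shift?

10

The most frequent ciphertext letter is S (appears 11 times).
S is position 18; I is position 8.
Shift = 10.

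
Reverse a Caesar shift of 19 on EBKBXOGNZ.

E(4): 4−19=-15≡11 → L
B(1): 1−19=-18≡8 → I
K(10): 10−19=-9≡17 → R
B(1): 1−19=-18≡8 → I
X(23): 23−19=4 → E
O(14): 14−19=-5≡21 → V
G(6): 6−19=-13≡13 → N
N(13): 13−19=-6≡20 → U
Z(25): 25−19=6 → G

LIRIEVNUG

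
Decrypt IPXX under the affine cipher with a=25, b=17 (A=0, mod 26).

JCUU

The inverse of 25 mod 26 is 25, since 25·25=625≡1. Apply D(y)=25·(y−17) mod 26:
I(8): 25·(8−17)=-225≡9 → J
P(15): 25·(15−17)=-50≡2 → C
X(23): 25·(23−17)=150≡20 → U
X(23): 25·(23−17)=150≡20 → U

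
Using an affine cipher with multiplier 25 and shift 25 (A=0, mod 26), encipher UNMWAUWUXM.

FMNDZFDFCN

U(20): 25·20+25=525≡5 → F
N(13): 25·13+25=350≡12 → M
M(12): 25·12+25=325≡13 → N
W(22): 25·22+25=575≡3 → D
A(0): 25·0+25=25 → Z
U(20): 25·20+25=525≡5 → F
W(22): 25·22+25=575≡3 → D
U(20): 25·20+25=525≡5 → F
X(23): 25·23+25=600≡2 → C
M(12): 25·12+25=325≡13 → N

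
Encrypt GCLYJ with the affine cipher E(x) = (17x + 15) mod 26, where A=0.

NXUHM

G(6): 17·6+15=117≡13 → N
C(2): 17·2+15=49≡23 → X
L(11): 17·11+15=202≡20 → U
Y(24): 17·24+15=423≡7 → H
J(9): 17·9+15=168≡12 → M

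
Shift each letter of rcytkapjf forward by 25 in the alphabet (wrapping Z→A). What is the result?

qbxsjzoie

r(17): 17+25=42≡16 → q
c(2): 2+25=27≡1 → b
y(24): 24+25=49≡23 → x
t(19): 19+25=44≡18 → s
k(10): 10+25=35≡9 → j
a(0): 0+25=25 → z
p(15): 15+25=40≡14 → o
j(9): 9+25=34≡8 → i
f(5): 5+25=30≡4 → e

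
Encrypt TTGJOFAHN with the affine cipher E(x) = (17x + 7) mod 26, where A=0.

T(19): 17·19+7=330≡18 → S
T(19): 17·19+7=330≡18 → S
G(6): 17·6+7=109≡5 → F
J(9): 17·9+7=160≡4 → E
O(14): 17·14+7=245≡11 → L
F(5): 17·5+7=92≡14 → O
A(0): 17·0+7=7 → H
H(7): 17·7+7=126≡22 → W
N(13): 17·13+7=228≡20 → U

SSFELOHWU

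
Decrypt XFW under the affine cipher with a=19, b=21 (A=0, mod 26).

WGL

The inverse of 19 mod 26 is 11, since 19·11=209≡1. Apply D(y)=11·(y−21) mod 26:
X(23): 11·(23−21)=22 → W
F(5): 11·(5−21)=-176≡6 → G
W(22): 11·(22−21)=11 → L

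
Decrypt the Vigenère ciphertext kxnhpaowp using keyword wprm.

oiwvtlxkt

Repeat the key across the ciphertext: wprmwprmw
k(10)−w(22): -12≡14 → o
x(23)−p(15): 8 → i
n(13)−r(17): -4≡22 → w
h(7)−m(12): -5≡21 → v
p(15)−w(22): -7≡19 → t
a(0)−p(15): -15≡11 → l
o(14)−r(17): -3≡23 → x
w(22)−m(12): 10 → k
p(15)−w(22): -7≡19 → t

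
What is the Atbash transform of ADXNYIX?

ZWCMBRC

A(0) → Z(25)
D(3) → W(22)
X(23) → C(2)
N(13) → M(12)
Y(24) → B(1)
I(8) → R(17)
X(23) → C(2)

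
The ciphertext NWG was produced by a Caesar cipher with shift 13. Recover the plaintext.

N(13): 13−13=0 → A
W(22): 22−13=9 → J
G(6): 6−13=-7≡19 → T

AJT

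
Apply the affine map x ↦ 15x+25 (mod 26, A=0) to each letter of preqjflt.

quhfewiy

p(15): 15·15+25=250≡16 → q
r(17): 15·17+25=280≡20 → u
e(4): 15·4+25=85≡7 → h
q(16): 15·16+25=265≡5 → f
j(9): 15·9+25=160≡4 → e
f(5): 15·5+25=100≡22 → w
l(11): 15·11+25=190≡8 → i
t(19): 15·19+25=310≡24 → y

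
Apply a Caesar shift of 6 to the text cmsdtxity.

isyjzdoze

c(2): 2+6=8 → i
m(12): 12+6=18 → s
s(18): 18+6=24 → y
d(3): 3+6=9 → j
t(19): 19+6=25 → z
x(23): 23+6=29≡3 → d
i(8): 8+6=14 → o
t(19): 19+6=25 → z
y(24): 24+6=30≡4 → e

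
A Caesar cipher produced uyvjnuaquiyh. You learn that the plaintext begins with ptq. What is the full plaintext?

From the crib: u(20)−p(15)=5, so the shift is 5.
Subtract 5 from each ciphertext letter:
u(20): 20−5=15 → p
y(24): 24−5=19 → t
v(21): 21−5=16 → q
j(9): 9−5=4 → e
n(13): 13−5=8 → i
u(20): 20−5=15 → p
a(0): 0−5=-5≡21 → v
q(16): 16−5=11 → l
u(20): 20−5=15 → p
i(8): 8−5=3 → d
y(24): 24−5=19 → t
h(7): 7−5=2 → c

ptqeipvlpdtc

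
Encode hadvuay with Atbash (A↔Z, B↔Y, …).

h(7) → s(18)
a(0) → z(25)
d(3) → w(22)
v(21) → e(4)
u(20) → f(5)
a(0) → z(25)
y(24) → b(1)

szwefzb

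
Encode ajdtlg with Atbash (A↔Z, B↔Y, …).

zqwgot

a(0) → z(25)
j(9) → q(16)
d(3) → w(22)
t(19) → g(6)
l(11) → o(14)
g(6) → t(19)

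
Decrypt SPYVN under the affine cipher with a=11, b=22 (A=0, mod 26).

The inverse of 11 mod 26 is 19, since 11·19=209≡1. Apply D(y)=19·(y−22) mod 26:
S(18): 19·(18−22)=-76≡2 → C
P(15): 19·(15−22)=-133≡23 → X
Y(24): 19·(24−22)=38≡12 → M
V(21): 19·(21−22)=-19≡7 → H
N(13): 19·(13−22)=-171≡11 → L

CXMHL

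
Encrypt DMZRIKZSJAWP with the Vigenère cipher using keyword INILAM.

LZHCIWHFRLWB

Repeat the key across the message: INILAMINILAM
D(3)+I(8): 11 → L
M(12)+N(13): 25 → Z
Z(25)+I(8): 33≡7 → H
R(17)+L(11): 28≡2 → C
I(8)+A(0): 8 → I
K(10)+M(12): 22 → W
Z(25)+I(8): 33≡7 → H
S(18)+N(13): 31≡5 → F
J(9)+I(8): 17 → R
A(0)+L(11): 11 → L
W(22)+A(0): 22 → W
P(15)+M(12): 27≡1 → B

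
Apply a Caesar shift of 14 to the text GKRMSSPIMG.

G(6): 6+14=20 → U
K(10): 10+14=24 → Y
R(17): 17+14=31≡5 → F
M(12): 12+14=26≡0 → A
S(18): 18+14=32≡6 → G
S(18): 18+14=32≡6 → G
P(15): 15+14=29≡3 → D
I(8): 8+14=22 → W
M(12): 12+14=26≡0 → A
G(6): 6+14=20 → U

UYFAGGDWAU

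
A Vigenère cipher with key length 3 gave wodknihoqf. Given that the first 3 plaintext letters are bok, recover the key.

vat

Subtract each crib letter from the matching ciphertext letter (mod 26):
w(22)−b(1)=21 → v
o(14)−o(14)=0 → a
d(3)−k(10)=-7≡19 → t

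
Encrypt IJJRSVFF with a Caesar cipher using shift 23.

I(8): 8+23=31≡5 → F
J(9): 9+23=32≡6 → G
J(9): 9+23=32≡6 → G
R(17): 17+23=40≡14 → O
S(18): 18+23=41≡15 → P
V(21): 21+23=44≡18 → S
F(5): 5+23=28≡2 → C
F(5): 5+23=28≡2 → C

FGGOPSCC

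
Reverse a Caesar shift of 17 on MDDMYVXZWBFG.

VMMVHEGIFKOP

M(12): 12−17=-5≡21 → V
D(3): 3−17=-14≡12 → M
D(3): 3−17=-14≡12 → M
M(12): 12−17=-5≡21 → V
Y(24): 24−17=7 → H
V(21): 21−17=4 → E
X(23): 23−17=6 → G
Z(25): 25−17=8 → I
W(22): 22−17=5 → F
B(1): 1−17=-16≡10 → K
F(5): 5−17=-12≡14 → O
G(6): 6−17=-11≡15 → P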